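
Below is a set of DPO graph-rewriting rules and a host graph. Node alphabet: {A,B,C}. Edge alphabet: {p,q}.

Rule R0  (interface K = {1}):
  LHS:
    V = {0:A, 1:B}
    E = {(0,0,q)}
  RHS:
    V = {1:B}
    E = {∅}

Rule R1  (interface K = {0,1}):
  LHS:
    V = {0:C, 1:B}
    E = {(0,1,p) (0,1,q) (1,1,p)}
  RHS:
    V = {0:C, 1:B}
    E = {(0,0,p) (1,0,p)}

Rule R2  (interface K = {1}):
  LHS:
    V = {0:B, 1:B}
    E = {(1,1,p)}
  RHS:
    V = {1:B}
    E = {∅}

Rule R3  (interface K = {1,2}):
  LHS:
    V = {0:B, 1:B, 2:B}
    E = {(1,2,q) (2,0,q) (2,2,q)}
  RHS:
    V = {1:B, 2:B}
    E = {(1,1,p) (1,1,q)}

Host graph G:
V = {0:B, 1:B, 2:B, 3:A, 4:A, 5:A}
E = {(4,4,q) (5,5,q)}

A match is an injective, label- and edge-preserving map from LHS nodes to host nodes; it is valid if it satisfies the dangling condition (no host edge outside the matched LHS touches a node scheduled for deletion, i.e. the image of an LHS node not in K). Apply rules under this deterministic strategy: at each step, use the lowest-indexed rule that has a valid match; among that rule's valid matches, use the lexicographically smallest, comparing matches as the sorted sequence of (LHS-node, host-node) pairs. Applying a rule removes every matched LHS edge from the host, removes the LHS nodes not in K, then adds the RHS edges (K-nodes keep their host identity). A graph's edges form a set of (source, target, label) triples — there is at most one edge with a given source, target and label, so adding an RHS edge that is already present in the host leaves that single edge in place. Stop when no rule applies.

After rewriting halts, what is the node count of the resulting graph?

initial: |V|=6 |E|=2  E = 4-q->4 5-q->5
step 1: apply R0 at {0↦4, 1↦0}  → |V|=5 |E|=1  E = 5-q->5
step 2: apply R0 at {0↦5, 1↦0}  → |V|=4 |E|=0  E = ∅
halt: no rule applies after step 2
NF nodes: {0:B, 1:B, 2:B, 3:A}

Answer: 4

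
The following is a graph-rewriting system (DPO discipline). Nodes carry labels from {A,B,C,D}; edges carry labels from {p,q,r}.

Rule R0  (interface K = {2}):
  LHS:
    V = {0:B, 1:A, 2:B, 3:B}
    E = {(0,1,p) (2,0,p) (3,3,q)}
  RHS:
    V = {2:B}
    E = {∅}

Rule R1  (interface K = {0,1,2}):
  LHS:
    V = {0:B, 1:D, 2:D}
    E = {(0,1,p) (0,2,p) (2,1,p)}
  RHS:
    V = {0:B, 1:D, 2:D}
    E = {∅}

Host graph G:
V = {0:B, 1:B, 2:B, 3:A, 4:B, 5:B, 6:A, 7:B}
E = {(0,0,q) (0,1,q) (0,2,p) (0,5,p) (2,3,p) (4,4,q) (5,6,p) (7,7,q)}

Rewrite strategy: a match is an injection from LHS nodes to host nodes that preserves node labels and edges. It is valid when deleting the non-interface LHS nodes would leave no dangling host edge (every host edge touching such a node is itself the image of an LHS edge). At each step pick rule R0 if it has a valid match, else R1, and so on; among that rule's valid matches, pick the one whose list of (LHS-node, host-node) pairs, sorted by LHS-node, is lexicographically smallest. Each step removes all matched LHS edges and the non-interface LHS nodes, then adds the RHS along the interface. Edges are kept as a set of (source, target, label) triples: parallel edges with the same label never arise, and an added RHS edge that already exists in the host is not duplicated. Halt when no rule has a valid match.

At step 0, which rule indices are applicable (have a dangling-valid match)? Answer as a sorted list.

Answer: [R0]

Rewrite trace:
R0: 4 valid matches — {0↦2, 1↦3, 2↦0, 3↦4}, {0↦2, 1↦3, 2↦0, 3↦7}, {0↦5, 1↦6, 2↦0, 3↦4} (+1 more)
R1: no valid match — LHS pattern not found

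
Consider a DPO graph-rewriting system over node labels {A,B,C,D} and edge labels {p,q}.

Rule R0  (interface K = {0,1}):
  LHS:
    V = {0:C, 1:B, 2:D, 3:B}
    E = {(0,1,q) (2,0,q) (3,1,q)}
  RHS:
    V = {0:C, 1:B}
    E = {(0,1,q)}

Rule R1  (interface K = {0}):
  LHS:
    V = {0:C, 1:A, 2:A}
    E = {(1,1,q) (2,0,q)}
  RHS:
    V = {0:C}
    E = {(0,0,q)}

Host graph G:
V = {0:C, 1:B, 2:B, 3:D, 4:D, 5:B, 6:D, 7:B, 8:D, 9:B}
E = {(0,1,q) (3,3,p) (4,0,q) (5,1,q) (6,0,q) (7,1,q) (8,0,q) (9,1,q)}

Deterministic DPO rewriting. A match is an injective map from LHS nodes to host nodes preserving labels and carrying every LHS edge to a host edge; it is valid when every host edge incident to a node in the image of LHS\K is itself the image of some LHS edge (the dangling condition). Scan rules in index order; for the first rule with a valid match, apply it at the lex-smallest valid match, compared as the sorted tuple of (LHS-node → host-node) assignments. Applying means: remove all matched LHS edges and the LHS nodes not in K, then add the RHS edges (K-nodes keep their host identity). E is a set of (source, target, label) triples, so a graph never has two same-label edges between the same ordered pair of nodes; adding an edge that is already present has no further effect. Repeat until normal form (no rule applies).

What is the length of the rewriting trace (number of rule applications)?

start.  V:10 E:8  edges: 0-q->1 3-p->3 4-q->0 5-q->1 6-q->0 7-q->1 8-q->0 9-q->1
1. fire R0 via {0↦0, 1↦1, 2↦4, 3↦5}  →  V:8 E:6  edges: 0-q->1 3-p->3 6-q->0 7-q->1 8-q->0 9-q->1
2. fire R0 via {0↦0, 1↦1, 2↦6, 3↦7}  →  V:6 E:4  edges: 0-q->1 3-p->3 8-q->0 9-q->1
3. fire R0 via {0↦0, 1↦1, 2↦8, 3↦9}  →  V:4 E:2  edges: 0-q->1 3-p->3
halt: no rule applies after step 3

Answer: 3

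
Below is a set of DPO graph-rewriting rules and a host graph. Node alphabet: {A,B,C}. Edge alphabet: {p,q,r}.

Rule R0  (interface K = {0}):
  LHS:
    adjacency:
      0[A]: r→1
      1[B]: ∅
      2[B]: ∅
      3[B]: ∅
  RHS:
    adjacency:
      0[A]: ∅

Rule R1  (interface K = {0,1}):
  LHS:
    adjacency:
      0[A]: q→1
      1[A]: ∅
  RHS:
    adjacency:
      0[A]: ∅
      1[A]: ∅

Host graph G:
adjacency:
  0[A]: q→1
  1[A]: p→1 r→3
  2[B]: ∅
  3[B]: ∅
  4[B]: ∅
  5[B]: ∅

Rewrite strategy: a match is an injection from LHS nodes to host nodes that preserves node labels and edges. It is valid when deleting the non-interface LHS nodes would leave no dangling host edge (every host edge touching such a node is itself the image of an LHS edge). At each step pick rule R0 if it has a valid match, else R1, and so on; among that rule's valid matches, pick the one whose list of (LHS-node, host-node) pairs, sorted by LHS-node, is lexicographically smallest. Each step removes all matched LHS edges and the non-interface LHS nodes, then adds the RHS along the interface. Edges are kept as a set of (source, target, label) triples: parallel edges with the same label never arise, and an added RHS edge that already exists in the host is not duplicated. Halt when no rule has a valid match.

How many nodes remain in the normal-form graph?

initial: |V|=6 |E|=3  E = 0-q->1 1-p->1 1-r->3
step 1: apply R0 at {0↦1, 1↦3, 2↦2, 3↦4}  → |V|=3 |E|=2  E = 0-q->1 1-p->1
step 2: apply R1 at {0↦0, 1↦1}  → |V|=3 |E|=1  E = 1-p->1
final graph: no rule applies after step 2
NF nodes: {0:A, 1:A, 5:B}

Answer: 3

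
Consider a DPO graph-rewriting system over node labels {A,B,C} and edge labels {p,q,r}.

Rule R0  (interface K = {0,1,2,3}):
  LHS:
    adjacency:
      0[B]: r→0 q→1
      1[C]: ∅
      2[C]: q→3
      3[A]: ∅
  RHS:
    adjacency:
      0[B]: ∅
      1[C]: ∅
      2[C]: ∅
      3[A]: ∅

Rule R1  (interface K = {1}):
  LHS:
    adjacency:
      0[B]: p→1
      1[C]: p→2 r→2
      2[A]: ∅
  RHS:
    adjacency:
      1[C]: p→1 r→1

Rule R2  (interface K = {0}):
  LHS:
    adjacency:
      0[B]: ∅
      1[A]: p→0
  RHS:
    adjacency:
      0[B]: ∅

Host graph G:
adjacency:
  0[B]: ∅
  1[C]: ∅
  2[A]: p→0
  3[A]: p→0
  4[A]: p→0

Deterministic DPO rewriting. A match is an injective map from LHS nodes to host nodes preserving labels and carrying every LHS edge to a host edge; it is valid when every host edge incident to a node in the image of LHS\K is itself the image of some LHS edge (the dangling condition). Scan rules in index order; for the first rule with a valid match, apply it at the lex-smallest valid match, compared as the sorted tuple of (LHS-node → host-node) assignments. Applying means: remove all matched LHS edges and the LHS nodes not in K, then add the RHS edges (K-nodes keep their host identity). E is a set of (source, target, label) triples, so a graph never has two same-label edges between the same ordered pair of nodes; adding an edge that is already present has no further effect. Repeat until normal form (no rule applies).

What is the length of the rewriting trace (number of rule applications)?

Answer: 3

Derivation:
start.  V:5 E:3  edges: 2-p->0 3-p->0 4-p->0
1. fire R2 via {0↦0, 1↦2}  →  V:4 E:2  edges: 3-p->0 4-p->0
2. fire R2 via {0↦0, 1↦3}  →  V:3 E:1  edges: 4-p->0
3. fire R2 via {0↦0, 1↦4}  →  V:2 E:0  edges: ∅
final graph: no rule applies after step 3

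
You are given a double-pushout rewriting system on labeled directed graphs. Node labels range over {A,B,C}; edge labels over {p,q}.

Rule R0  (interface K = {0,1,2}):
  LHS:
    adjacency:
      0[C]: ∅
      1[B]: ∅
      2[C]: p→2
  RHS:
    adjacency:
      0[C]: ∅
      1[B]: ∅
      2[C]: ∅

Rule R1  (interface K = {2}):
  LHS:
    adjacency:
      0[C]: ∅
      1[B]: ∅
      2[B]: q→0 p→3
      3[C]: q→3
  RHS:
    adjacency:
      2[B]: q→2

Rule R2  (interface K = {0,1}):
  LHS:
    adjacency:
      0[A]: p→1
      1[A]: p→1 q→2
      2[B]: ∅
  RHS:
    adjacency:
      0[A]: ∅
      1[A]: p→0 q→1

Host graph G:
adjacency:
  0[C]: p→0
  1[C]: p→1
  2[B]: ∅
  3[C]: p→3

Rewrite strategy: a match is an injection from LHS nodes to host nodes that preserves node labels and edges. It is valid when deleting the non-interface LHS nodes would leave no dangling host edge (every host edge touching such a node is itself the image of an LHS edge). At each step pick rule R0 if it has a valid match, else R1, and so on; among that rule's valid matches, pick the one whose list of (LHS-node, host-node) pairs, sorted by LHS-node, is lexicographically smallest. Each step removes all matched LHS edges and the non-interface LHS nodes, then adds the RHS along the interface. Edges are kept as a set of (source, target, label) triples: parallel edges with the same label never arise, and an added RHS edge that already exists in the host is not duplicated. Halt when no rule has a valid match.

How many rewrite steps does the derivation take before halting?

Answer: 3

Derivation:
[0] host  ⇒  4 nodes, 3 edges  {0-p->0 1-p->1 3-p->3}
[1] R0 @ {0↦0, 1↦2, 2↦1}  ⇒  4 nodes, 2 edges  {0-p->0 3-p->3}
[2] R0 @ {0↦0, 1↦2, 2↦3}  ⇒  4 nodes, 1 edges  {0-p->0}
[3] R0 @ {0↦1, 1↦2, 2↦0}  ⇒  4 nodes, 0 edges  {∅}
halt: no rule applies after step 3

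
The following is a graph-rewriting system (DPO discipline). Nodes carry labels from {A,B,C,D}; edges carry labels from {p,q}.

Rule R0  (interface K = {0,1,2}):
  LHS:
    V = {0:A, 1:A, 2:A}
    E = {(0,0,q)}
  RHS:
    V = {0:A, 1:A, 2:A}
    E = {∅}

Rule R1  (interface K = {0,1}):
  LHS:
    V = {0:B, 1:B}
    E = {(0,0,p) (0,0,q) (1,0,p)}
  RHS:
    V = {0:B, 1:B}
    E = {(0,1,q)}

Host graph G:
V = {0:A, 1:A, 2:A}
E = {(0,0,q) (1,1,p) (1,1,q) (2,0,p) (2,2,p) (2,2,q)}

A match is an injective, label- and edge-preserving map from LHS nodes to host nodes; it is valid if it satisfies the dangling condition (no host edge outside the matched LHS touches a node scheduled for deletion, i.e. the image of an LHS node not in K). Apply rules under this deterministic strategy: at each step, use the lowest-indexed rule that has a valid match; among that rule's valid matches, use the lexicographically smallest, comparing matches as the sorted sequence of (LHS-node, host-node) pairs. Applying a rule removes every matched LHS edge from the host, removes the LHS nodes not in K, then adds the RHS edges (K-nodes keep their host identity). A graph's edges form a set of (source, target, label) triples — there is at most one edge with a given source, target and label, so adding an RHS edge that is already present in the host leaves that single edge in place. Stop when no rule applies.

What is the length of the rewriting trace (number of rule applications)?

initial: |V|=3 |E|=6  E = 0-q->0 1-p->1 1-q->1 2-p->0 2-p->2 2-q->2
step 1: apply R0 at {0↦0, 1↦1, 2↦2}  → |V|=3 |E|=5  E = 1-p->1 1-q->1 2-p->0 2-p->2 2-q->2
step 2: apply R0 at {0↦1, 1↦0, 2↦2}  → |V|=3 |E|=4  E = 1-p->1 2-p->0 2-p->2 2-q->2
step 3: apply R0 at {0↦2, 1↦0, 2↦1}  → |V|=3 |E|=3  E = 1-p->1 2-p->0 2-p->2
normal form: no rule applies after step 3

Answer: 3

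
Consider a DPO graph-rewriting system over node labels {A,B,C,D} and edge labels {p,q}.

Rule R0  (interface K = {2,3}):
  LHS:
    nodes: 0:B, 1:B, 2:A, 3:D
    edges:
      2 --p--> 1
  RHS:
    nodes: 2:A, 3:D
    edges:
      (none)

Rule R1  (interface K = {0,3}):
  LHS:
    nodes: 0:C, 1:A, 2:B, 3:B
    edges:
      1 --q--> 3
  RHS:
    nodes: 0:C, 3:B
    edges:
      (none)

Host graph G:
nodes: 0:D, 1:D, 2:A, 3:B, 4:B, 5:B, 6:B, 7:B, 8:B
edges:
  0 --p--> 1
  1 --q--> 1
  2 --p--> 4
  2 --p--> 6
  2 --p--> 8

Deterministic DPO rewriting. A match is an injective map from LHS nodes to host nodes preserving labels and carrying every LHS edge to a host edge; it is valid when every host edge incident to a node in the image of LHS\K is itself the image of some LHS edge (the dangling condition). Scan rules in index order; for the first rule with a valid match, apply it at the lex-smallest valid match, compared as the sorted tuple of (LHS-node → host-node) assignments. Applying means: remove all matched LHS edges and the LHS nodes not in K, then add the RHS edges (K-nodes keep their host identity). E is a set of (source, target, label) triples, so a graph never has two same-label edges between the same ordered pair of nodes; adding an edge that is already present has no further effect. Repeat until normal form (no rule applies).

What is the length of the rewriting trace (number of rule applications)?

initial: |V|=9 |E|=5  E = 0-p->1 1-q->1 2-p->4 2-p->6 2-p->8
step 1: apply R0 at {0↦3, 1↦4, 2↦2, 3↦0}  → |V|=7 |E|=4  E = 0-p->1 1-q->1 2-p->6 2-p->8
step 2: apply R0 at {0↦5, 1↦6, 2↦2, 3↦0}  → |V|=5 |E|=3  E = 0-p->1 1-q->1 2-p->8
step 3: apply R0 at {0↦7, 1↦8, 2↦2, 3↦0}  → |V|=3 |E|=2  E = 0-p->1 1-q->1
final graph: no rule applies after step 3

Answer: 3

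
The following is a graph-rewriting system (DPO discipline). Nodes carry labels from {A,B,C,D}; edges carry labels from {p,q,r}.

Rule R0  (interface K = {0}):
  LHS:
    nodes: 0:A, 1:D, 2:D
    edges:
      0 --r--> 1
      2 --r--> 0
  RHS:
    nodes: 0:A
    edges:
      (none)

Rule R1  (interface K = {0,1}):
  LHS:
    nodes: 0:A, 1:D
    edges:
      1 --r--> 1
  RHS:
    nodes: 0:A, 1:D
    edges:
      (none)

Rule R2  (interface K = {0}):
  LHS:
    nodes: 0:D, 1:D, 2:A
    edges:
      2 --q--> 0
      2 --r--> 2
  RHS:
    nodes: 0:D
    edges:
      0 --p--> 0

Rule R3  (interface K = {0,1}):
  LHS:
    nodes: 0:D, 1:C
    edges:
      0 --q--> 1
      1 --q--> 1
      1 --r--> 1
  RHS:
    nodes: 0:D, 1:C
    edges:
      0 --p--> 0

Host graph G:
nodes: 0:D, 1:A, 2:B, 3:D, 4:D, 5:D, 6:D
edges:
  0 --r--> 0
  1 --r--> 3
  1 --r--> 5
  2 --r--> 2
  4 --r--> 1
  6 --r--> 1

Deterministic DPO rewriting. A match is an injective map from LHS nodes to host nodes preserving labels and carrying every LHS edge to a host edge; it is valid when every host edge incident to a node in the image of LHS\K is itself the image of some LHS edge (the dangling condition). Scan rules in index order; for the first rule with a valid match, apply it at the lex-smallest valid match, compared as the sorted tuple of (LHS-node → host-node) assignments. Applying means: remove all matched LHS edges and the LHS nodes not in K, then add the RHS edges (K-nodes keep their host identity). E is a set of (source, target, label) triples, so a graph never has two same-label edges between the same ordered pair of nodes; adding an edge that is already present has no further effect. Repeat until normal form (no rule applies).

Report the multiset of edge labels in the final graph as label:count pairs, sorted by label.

Answer: r:1

Rewrite trace:
initial: |V|=7 |E|=6  E = 0-r->0 1-r->3 1-r->5 2-r->2 4-r->1 6-r->1
step 1: apply R0 at {0↦1, 1↦3, 2↦4}  → |V|=5 |E|=4  E = 0-r->0 1-r->5 2-r->2 6-r->1
step 2: apply R0 at {0↦1, 1↦5, 2↦6}  → |V|=3 |E|=2  E = 0-r->0 2-r->2
step 3: apply R1 at {0↦1, 1↦0}  → |V|=3 |E|=1  E = 2-r->2
final graph: no rule applies after step 3
NF edges: [(2, 2, 'r')]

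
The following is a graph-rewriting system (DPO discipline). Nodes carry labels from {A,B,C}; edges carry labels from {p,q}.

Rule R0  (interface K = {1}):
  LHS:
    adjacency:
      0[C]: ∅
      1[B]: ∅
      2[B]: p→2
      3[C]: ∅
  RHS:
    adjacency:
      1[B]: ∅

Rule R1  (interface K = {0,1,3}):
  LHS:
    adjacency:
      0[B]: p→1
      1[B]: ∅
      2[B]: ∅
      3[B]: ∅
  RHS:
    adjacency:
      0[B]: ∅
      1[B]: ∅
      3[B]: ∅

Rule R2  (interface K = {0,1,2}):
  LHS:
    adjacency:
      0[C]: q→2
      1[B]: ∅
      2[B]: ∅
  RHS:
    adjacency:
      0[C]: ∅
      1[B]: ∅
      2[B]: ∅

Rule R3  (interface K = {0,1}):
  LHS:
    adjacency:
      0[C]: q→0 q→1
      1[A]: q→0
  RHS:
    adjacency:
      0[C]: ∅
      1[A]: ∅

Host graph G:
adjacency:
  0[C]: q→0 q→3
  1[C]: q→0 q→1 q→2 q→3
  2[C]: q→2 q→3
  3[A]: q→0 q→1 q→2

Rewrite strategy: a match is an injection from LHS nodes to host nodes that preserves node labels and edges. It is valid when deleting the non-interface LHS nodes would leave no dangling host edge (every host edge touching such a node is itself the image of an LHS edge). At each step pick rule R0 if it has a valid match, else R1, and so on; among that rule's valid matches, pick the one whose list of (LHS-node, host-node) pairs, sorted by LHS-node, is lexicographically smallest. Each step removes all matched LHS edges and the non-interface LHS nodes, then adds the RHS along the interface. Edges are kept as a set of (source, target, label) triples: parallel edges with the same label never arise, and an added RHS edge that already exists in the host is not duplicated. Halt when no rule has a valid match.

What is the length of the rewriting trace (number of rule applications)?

Answer: 3

Steps:
[0] host  ⇒  4 nodes, 11 edges  {0-q->0 0-q->3 1-q->0 1-q->1 1-q->2 1-q->3 2-q->2 2-q->3 3-q->0 3-q->1 3-q->2}
[1] R3 @ {0↦0, 1↦3}  ⇒  4 nodes, 8 edges  {1-q->0 1-q->1 1-q->2 1-q->3 2-q->2 2-q->3 3-q->1 3-q->2}
[2] R3 @ {0↦1, 1↦3}  ⇒  4 nodes, 5 edges  {1-q->0 1-q->2 2-q->2 2-q->3 3-q->2}
[3] R3 @ {0↦2, 1↦3}  ⇒  4 nodes, 2 edges  {1-q->0 1-q->2}
halt: no rule applies after step 3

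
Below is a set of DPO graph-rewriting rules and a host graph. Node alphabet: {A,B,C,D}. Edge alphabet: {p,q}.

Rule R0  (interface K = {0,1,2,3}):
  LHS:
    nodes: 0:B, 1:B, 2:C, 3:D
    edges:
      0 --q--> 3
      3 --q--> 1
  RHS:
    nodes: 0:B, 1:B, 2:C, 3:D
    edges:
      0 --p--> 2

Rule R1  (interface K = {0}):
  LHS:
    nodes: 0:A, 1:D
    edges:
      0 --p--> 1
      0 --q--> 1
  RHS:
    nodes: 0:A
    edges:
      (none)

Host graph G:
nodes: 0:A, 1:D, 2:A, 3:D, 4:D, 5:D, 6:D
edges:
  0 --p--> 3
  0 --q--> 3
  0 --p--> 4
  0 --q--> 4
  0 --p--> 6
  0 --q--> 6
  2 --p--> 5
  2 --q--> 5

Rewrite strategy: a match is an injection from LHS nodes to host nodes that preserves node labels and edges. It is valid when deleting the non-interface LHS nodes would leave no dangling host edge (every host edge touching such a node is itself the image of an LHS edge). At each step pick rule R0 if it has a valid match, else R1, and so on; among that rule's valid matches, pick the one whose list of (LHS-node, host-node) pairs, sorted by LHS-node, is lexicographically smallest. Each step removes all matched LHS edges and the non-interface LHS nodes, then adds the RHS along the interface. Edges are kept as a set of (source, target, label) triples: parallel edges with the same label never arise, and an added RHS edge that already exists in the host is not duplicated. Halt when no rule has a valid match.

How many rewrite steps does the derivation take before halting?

Answer: 4

Rewrite trace:
[0] host  ⇒  7 nodes, 8 edges  {0-p->3 0-q->3 0-p->4 0-q->4 0-p->6 0-q->6 2-p->5 2-q->5}
[1] R1 @ {0↦0, 1↦3}  ⇒  6 nodes, 6 edges  {0-p->4 0-q->4 0-p->6 0-q->6 2-p->5 2-q->5}
[2] R1 @ {0↦0, 1↦4}  ⇒  5 nodes, 4 edges  {0-p->6 0-q->6 2-p->5 2-q->5}
[3] R1 @ {0↦0, 1↦6}  ⇒  4 nodes, 2 edges  {2-p->5 2-q->5}
[4] R1 @ {0↦2, 1↦5}  ⇒  3 nodes, 0 edges  {∅}
final graph: no rule applies after step 4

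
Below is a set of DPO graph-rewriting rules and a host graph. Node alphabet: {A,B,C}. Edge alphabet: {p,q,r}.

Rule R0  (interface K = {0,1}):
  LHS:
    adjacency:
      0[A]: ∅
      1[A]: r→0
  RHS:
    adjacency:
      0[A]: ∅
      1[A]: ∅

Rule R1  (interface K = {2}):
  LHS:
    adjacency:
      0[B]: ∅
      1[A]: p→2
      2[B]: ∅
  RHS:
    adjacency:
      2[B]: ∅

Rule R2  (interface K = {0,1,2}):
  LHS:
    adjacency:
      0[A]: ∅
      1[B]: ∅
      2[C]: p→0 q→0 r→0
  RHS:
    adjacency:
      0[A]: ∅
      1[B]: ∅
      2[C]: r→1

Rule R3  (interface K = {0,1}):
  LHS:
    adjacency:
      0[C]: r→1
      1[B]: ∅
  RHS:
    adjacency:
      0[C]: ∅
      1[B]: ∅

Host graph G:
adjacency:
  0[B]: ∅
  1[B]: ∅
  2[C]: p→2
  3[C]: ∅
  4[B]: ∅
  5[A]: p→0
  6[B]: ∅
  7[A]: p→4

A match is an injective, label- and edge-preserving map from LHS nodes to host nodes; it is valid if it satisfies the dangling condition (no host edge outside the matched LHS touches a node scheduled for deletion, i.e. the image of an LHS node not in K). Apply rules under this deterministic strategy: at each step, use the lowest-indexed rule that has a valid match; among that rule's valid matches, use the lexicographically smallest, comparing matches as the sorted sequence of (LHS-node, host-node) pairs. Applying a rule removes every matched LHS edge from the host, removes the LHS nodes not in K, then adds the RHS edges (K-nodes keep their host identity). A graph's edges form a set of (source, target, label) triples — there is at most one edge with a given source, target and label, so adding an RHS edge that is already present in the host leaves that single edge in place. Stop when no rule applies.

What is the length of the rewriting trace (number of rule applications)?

start.  V:8 E:3  edges: 2-p->2 5-p->0 7-p->4
1. fire R1 via {0↦1, 1↦5, 2↦0}  →  V:6 E:2  edges: 2-p->2 7-p->4
2. fire R1 via {0↦0, 1↦7, 2↦4}  →  V:4 E:1  edges: 2-p->2
normal form: no rule applies after step 2

Answer: 2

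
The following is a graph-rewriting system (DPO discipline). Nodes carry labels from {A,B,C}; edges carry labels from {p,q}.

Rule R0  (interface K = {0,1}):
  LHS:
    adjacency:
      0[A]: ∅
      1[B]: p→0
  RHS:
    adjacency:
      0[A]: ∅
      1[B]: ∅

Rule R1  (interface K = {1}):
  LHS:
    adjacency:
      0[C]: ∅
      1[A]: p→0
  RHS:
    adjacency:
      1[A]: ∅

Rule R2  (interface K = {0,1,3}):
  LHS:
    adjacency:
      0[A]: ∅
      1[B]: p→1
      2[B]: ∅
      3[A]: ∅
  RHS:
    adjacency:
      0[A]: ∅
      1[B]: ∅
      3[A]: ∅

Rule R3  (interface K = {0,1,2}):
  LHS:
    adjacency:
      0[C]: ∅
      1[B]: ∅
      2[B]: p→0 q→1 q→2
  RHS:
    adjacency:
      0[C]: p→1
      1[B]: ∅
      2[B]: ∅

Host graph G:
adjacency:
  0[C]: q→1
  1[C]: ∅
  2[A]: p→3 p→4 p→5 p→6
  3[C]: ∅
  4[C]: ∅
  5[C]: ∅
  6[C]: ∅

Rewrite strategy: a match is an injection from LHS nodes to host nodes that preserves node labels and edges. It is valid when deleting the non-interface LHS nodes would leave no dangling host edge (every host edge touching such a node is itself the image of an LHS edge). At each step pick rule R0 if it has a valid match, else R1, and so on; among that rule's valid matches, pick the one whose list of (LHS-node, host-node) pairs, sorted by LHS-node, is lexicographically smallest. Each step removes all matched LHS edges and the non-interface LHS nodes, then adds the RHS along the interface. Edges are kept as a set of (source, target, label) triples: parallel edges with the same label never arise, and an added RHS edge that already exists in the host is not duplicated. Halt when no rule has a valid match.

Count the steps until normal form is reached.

[0] host  ⇒  7 nodes, 5 edges  {0-q->1 2-p->3 2-p->4 2-p->5 2-p->6}
[1] R1 @ {0↦3, 1↦2}  ⇒  6 nodes, 4 edges  {0-q->1 2-p->4 2-p->5 2-p->6}
[2] R1 @ {0↦4, 1↦2}  ⇒  5 nodes, 3 edges  {0-q->1 2-p->5 2-p->6}
[3] R1 @ {0↦5, 1↦2}  ⇒  4 nodes, 2 edges  {0-q->1 2-p->6}
[4] R1 @ {0↦6, 1↦2}  ⇒  3 nodes, 1 edges  {0-q->1}
halt: no rule applies after step 4

Answer: 4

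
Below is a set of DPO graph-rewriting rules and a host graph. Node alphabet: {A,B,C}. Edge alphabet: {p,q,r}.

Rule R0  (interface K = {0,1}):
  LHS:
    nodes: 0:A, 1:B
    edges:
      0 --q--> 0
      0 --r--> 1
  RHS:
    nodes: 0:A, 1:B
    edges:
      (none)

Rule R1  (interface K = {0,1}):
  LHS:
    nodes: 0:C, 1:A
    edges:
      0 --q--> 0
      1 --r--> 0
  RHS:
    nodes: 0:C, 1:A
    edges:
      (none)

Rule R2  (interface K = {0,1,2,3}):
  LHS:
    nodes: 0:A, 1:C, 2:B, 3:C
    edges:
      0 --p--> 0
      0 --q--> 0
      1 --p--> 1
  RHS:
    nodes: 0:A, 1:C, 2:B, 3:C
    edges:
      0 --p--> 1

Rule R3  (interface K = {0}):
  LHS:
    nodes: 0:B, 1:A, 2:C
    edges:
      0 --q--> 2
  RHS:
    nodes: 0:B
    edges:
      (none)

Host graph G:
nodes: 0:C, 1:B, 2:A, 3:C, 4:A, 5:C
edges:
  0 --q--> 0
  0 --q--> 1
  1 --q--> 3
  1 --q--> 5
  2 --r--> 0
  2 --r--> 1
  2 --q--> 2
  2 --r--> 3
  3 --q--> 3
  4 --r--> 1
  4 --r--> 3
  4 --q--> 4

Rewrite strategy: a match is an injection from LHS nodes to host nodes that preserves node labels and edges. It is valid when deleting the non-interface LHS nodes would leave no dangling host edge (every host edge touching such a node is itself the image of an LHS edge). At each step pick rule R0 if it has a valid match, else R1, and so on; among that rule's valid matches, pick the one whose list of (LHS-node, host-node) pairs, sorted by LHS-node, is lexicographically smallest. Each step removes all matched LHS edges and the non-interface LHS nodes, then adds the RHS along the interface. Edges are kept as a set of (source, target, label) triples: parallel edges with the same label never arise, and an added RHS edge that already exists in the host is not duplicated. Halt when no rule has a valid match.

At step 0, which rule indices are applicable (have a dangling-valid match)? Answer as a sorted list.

Answer: [R0,R1]

Steps:
R0: 2 valid matches — {0↦2, 1↦1}, {0↦4, 1↦1}
R1: 3 valid matches — {0↦0, 1↦2}, {0↦3, 1↦2}, {0↦3, 1↦4}
R2: no valid match — LHS pattern not found
R3: no valid match — 4 raw matches, all fail dangling condition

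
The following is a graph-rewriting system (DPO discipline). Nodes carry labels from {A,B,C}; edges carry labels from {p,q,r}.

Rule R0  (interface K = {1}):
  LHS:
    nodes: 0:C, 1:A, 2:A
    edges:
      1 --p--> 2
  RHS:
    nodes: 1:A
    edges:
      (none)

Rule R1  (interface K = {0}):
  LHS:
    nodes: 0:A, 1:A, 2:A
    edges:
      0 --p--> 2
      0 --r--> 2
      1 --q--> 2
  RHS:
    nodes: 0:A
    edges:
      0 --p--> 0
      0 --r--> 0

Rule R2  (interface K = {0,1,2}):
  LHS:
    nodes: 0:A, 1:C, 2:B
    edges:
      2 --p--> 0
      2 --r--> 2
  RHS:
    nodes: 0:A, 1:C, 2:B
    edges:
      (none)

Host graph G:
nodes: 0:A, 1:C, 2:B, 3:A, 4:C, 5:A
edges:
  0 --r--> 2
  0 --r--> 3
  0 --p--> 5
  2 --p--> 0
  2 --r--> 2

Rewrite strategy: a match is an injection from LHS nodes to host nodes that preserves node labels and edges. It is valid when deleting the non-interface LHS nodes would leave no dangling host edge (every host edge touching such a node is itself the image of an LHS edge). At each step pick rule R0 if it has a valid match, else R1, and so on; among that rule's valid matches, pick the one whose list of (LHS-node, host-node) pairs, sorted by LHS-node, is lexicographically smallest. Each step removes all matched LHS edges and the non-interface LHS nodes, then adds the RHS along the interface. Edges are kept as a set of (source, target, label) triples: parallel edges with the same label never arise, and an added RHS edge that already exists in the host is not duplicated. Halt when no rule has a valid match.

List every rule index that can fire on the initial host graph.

R0: 2 valid matches — {0↦1, 1↦0, 2↦5}, {0↦4, 1↦0, 2↦5}
R1: no valid match — LHS pattern not found
R2: 2 valid matches — {0↦0, 1↦1, 2↦2}, {0↦0, 1↦4, 2↦2}

Answer: [R0,R2]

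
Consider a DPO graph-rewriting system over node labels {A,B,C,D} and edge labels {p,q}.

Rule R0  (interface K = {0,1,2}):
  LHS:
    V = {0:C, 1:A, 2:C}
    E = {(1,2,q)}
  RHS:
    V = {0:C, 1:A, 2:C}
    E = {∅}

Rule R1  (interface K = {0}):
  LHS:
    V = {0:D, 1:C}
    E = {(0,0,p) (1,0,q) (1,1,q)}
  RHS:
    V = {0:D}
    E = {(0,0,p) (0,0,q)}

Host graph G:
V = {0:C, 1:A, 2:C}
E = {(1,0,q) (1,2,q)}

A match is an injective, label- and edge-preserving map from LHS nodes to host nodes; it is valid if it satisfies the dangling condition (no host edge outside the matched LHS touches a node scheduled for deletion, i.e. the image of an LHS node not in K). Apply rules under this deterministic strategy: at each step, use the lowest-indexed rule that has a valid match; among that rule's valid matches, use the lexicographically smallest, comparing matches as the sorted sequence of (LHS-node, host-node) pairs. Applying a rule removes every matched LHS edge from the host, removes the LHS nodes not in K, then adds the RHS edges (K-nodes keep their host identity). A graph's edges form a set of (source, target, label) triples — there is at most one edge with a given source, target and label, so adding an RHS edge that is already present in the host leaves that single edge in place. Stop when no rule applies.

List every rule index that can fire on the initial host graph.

R0: 2 valid matches — {0↦0, 1↦1, 2↦2}, {0↦2, 1↦1, 2↦0}
R1: no valid match — LHS pattern not found

Answer: [R0]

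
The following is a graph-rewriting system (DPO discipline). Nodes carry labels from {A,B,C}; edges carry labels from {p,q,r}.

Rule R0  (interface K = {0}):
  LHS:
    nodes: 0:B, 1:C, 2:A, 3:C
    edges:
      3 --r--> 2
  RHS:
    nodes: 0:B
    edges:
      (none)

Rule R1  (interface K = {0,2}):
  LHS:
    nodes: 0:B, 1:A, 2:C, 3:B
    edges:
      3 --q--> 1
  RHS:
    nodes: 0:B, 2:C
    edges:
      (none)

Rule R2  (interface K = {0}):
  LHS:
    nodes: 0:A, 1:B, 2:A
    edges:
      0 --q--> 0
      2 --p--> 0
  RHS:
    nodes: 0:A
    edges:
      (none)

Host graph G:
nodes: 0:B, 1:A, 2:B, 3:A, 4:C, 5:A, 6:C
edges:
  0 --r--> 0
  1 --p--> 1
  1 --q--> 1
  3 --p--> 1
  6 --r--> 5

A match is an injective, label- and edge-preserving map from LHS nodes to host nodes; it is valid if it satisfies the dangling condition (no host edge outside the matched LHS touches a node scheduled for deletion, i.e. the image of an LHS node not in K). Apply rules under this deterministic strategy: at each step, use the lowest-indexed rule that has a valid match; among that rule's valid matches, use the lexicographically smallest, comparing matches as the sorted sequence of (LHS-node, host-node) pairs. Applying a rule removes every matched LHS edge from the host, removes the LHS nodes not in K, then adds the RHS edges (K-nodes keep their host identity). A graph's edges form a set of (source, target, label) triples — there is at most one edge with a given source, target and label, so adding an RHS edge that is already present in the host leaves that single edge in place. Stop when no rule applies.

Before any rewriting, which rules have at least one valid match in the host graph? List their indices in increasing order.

Answer: [R0,R2]

Derivation:
R0: 2 valid matches — {0↦0, 1↦4, 2↦5, 3↦6}, {0↦2, 1↦4, 2↦5, 3↦6}
R1: no valid match — LHS pattern not found
R2: 1 valid match — {0↦1, 1↦2, 2↦3}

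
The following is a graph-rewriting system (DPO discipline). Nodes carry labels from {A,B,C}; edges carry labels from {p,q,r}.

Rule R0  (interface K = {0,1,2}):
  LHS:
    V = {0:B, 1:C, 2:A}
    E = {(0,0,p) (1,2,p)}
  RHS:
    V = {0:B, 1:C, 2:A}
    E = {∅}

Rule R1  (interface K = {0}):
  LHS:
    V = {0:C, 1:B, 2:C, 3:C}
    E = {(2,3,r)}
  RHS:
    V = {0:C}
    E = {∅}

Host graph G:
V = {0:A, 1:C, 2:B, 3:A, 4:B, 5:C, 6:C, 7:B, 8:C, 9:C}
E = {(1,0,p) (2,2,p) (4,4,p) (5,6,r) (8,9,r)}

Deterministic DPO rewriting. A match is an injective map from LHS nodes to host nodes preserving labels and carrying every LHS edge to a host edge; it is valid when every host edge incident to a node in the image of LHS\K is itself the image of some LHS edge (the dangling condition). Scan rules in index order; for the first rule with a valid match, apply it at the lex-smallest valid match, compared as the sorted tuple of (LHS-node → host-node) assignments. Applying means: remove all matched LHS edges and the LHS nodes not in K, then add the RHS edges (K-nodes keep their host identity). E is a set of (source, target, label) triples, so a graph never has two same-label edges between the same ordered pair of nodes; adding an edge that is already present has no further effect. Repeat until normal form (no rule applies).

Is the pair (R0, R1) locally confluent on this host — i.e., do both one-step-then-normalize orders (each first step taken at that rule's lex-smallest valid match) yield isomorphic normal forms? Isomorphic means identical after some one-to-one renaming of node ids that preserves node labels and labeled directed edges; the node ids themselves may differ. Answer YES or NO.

Answer: YES

Derivation:
branch R0-first: apply at {0↦2, 1↦1, 2↦0} → |E|=3, then 2 more step(s) → NF |V|=4 |E|=1 V={0:A, 1:C, 3:A, 4:B} E=4-p->4
branch R1-first: apply at {0↦1, 1↦7, 2↦5, 3↦6} → |E|=4, then 2 more step(s) → NF |V|=4 |E|=1 V={0:A, 1:C, 3:A, 4:B} E=4-p->4
graphs isomorphic (equal up to label-preserving node renaming)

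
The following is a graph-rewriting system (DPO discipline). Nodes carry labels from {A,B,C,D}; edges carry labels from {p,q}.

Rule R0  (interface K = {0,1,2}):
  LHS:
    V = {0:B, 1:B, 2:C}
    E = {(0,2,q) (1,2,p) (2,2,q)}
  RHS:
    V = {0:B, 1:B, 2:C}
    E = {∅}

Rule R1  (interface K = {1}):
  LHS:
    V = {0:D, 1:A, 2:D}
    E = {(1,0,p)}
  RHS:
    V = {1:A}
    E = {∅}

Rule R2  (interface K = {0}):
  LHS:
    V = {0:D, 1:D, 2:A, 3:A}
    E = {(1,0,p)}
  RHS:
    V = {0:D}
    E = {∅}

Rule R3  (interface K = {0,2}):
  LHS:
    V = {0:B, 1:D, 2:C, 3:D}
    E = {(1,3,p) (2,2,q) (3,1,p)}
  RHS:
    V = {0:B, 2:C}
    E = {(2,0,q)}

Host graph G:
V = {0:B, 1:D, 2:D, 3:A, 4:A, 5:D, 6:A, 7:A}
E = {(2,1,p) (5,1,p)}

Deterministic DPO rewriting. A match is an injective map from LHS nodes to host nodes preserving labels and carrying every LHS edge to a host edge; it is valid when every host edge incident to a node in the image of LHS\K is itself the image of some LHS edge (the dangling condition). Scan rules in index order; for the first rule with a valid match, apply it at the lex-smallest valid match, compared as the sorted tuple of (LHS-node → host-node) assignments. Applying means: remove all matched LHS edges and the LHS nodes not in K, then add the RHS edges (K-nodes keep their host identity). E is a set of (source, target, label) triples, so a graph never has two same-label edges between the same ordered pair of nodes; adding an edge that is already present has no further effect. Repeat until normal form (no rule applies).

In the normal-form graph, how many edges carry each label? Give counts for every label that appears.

[0] host  ⇒  8 nodes, 2 edges  {2-p->1 5-p->1}
[1] R2 @ {0↦1, 1↦2, 2↦3, 3↦4}  ⇒  5 nodes, 1 edges  {5-p->1}
[2] R2 @ {0↦1, 1↦5, 2↦6, 3↦7}  ⇒  2 nodes, 0 edges  {∅}
final graph: no rule applies after step 2
NF edges: []

Answer: (no edges)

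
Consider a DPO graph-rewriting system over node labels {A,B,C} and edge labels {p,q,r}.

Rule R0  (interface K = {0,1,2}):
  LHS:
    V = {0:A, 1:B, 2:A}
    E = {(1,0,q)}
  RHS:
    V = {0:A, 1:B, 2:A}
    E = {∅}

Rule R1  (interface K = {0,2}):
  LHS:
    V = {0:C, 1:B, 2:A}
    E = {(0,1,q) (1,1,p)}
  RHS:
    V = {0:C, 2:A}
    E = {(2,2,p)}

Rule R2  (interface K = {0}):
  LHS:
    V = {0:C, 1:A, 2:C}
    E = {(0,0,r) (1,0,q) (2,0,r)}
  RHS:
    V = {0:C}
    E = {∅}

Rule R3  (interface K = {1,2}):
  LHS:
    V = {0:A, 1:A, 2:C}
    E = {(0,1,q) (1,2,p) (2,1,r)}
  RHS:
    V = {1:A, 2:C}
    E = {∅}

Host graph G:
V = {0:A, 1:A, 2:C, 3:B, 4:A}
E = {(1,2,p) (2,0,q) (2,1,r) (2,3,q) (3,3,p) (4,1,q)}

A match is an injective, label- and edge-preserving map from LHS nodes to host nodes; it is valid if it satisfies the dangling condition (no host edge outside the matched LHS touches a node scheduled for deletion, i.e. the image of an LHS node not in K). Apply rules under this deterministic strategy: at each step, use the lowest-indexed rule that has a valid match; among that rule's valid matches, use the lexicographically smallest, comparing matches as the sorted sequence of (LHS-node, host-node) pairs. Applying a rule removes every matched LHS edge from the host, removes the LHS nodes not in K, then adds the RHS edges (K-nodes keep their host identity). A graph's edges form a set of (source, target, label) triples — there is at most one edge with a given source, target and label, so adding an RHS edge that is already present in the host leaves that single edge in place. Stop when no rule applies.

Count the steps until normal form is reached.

start.  V:5 E:6  edges: 1-p->2 2-q->0 2-r->1 2-q->3 3-p->3 4-q->1
1. fire R1 via {0↦2, 1↦3, 2↦0}  →  V:4 E:5  edges: 0-p->0 1-p->2 2-q->0 2-r->1 4-q->1
2. fire R3 via {0↦4, 1↦1, 2↦2}  →  V:3 E:2  edges: 0-p->0 2-q->0
normal form: no rule applies after step 2

Answer: 2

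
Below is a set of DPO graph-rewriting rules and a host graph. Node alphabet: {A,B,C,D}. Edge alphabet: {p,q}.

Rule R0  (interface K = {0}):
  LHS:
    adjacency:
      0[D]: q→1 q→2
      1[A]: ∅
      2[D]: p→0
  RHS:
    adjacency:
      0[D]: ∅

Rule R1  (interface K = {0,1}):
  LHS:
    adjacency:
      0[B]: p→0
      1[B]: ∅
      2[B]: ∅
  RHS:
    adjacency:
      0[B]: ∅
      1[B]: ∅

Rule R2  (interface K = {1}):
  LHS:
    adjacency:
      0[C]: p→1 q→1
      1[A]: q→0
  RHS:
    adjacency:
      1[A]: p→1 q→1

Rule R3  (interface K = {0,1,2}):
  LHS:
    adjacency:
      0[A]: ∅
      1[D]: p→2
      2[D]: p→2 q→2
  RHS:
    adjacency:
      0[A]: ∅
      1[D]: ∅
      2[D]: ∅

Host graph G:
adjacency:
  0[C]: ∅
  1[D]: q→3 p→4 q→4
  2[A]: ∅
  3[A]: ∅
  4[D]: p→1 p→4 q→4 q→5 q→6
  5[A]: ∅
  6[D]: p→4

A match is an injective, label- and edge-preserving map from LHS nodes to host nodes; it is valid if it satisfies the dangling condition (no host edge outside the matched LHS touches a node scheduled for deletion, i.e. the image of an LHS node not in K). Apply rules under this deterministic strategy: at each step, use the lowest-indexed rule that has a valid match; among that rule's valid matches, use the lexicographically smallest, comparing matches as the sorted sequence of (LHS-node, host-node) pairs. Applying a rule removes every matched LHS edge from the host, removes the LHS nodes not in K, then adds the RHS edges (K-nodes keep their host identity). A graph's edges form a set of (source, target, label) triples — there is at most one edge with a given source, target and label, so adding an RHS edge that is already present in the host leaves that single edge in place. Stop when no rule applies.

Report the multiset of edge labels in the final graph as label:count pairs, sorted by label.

Answer: (no edges)

Steps:
[0] host  ⇒  7 nodes, 9 edges  {1-q->3 1-p->4 1-q->4 4-p->1 4-p->4 4-q->4 4-q->5 4-q->6 6-p->4}
[1] R0 @ {0↦4, 1↦5, 2↦6}  ⇒  5 nodes, 6 edges  {1-q->3 1-p->4 1-q->4 4-p->1 4-p->4 4-q->4}
[2] R3 @ {0↦2, 1↦1, 2↦4}  ⇒  5 nodes, 3 edges  {1-q->3 1-q->4 4-p->1}
[3] R0 @ {0↦1, 1↦3, 2↦4}  ⇒  3 nodes, 0 edges  {∅}
normal form: no rule applies after step 3
NF edges: []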